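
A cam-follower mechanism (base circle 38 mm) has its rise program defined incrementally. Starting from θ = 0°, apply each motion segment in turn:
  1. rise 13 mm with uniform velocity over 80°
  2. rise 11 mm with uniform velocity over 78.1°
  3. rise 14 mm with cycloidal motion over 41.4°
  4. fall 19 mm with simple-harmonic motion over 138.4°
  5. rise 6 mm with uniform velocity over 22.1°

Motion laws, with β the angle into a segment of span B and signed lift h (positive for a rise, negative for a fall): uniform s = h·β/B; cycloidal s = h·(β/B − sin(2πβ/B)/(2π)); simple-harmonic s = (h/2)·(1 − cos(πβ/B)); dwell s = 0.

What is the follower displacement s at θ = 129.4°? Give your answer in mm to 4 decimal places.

seg 1 [0°–80°] uniform, h=13: full span → s += 13 → s = 13.0000
seg 2 [80°–158.1°] uniform, h=11: θ=129.4° here. β=49.4, B=78.1. 11·49.4/78.1 = 6.9577 → s = 19.9577

19.9577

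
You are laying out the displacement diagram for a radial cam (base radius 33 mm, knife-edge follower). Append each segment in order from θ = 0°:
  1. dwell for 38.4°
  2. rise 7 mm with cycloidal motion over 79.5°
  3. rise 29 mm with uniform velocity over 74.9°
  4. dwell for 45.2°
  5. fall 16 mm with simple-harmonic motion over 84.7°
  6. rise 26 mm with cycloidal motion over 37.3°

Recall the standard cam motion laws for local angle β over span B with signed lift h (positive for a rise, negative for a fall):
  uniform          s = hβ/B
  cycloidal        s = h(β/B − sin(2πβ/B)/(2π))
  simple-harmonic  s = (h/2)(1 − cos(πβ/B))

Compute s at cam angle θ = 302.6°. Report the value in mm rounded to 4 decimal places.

seg 1 [0°–38.4°] dwell: s stays 0.0000
seg 2 [38.4°–117.9°] cycloidal, h=7: full span → s += 7 → s = 7.0000
seg 3 [117.9°–192.8°] uniform, h=29: full span → s += 29 → s = 36.0000
seg 4 [192.8°–238°] dwell: s stays 36.0000
seg 5 [238°–322.7°] simple-harmonic, h=-16: θ=302.6° here. β=64.6, B=84.7. -16/2·(1 − cos(π·0.7627)) = -13.8779 → s = 22.1221

22.1221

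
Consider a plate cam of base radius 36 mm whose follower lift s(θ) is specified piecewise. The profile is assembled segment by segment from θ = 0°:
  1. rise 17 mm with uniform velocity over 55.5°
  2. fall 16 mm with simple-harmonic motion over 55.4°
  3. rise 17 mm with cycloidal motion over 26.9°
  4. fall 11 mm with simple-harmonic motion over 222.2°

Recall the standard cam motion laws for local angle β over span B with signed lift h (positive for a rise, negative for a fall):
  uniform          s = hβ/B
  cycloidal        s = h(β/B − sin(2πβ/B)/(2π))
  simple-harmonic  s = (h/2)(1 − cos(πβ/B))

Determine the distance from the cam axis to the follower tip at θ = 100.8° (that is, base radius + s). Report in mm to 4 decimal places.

seg 1 [0°–55.5°] uniform, h=17: full span → s += 17 → s = 17.0000
seg 2 [55.5°–110.9°] simple-harmonic, h=-16: θ=100.8° here. β=45.3, B=55.4. -16/2·(1 − cos(π·0.8177)) = -14.7233 → s = 2.2767
radial distance = base radius + s = 36 + 2.2767 = 38.2767

38.2767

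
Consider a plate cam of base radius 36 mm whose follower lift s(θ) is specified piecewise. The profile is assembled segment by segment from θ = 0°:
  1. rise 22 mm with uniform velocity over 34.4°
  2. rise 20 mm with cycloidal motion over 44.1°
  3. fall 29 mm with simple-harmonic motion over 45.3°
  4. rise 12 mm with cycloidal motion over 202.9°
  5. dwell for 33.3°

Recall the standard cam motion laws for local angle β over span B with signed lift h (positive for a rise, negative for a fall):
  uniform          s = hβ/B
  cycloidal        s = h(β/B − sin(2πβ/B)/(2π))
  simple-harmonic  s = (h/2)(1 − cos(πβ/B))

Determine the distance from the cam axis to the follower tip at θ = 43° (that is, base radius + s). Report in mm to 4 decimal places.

seg 1 [0°–34.4°] uniform, h=22: full span → s += 22 → s = 22.0000
seg 2 [34.4°–78.5°] cycloidal, h=20: θ=43° here. β=8.6, B=44.1. 20·(0.1950 − sin(2π·0.1950)/(2π)) = 0.9052 → s = 22.9052
radial distance = base radius + s = 36 + 22.9052 = 58.9052

58.9052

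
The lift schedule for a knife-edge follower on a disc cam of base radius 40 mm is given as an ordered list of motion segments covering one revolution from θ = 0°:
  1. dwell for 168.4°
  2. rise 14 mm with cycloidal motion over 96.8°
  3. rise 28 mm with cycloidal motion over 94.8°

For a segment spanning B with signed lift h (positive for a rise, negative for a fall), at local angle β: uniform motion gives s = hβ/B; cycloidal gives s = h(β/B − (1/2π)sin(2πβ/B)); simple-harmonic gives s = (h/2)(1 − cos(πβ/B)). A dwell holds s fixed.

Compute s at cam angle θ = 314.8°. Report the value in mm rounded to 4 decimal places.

seg 1 [0°–168.4°] dwell: s stays 0.0000
seg 2 [168.4°–265.2°] cycloidal, h=14: full span → s += 14 → s = 14.0000
seg 3 [265.2°–360°] cycloidal, h=28: θ=314.8° here. β=49.6, B=94.8. 28·(0.5232 − sin(2π·0.5232)/(2π)) = 15.2973 → s = 29.2973

29.2973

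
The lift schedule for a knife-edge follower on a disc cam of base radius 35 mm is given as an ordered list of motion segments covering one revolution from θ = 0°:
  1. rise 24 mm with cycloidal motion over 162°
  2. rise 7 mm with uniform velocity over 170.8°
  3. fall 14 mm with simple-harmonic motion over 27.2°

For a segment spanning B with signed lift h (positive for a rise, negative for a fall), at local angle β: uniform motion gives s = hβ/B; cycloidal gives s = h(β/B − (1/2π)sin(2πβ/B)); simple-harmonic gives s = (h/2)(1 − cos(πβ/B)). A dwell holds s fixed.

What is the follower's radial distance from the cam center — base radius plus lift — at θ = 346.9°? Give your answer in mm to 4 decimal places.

seg 1 [0°–162°] cycloidal, h=24: full span → s += 24 → s = 24.0000
seg 2 [162°–332.8°] uniform, h=7: full span → s += 7 → s = 31.0000
seg 3 [332.8°–360°] simple-harmonic, h=-14: θ=346.9° here. β=14.1, B=27.2. -14/2·(1 − cos(π·0.5184)) = -7.4040 → s = 23.5960
radial distance = base radius + s = 35 + 23.5960 = 58.5960

58.5960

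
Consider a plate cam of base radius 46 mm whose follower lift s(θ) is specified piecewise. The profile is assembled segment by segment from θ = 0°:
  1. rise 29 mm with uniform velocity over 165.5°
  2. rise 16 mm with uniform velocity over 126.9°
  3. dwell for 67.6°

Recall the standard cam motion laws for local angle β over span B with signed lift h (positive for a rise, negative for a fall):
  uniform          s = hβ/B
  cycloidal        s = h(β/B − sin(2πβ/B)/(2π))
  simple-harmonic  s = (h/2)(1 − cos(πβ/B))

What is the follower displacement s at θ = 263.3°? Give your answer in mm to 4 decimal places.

seg 1 [0°–165.5°] uniform, h=29: full span → s += 29 → s = 29.0000
seg 2 [165.5°–292.4°] uniform, h=16: θ=263.3° here. β=97.8, B=126.9. 16·97.8/126.9 = 12.3310 → s = 41.3310

41.3310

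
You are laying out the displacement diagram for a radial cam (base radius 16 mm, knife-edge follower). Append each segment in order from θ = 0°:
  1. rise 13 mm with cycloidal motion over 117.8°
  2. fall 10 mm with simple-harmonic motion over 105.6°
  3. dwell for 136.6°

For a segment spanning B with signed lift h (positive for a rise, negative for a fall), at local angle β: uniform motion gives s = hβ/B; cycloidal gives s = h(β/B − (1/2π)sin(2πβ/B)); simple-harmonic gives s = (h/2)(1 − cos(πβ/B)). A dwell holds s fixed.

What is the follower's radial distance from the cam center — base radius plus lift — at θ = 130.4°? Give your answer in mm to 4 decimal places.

seg 1 [0°–117.8°] cycloidal, h=13: full span → s += 13 → s = 13.0000
seg 2 [117.8°–223.4°] simple-harmonic, h=-10: θ=130.4° here. β=12.6, B=105.6. -10/2·(1 − cos(π·0.1193)) = -0.3472 → s = 12.6528
radial distance = base radius + s = 16 + 12.6528 = 28.6528

28.6528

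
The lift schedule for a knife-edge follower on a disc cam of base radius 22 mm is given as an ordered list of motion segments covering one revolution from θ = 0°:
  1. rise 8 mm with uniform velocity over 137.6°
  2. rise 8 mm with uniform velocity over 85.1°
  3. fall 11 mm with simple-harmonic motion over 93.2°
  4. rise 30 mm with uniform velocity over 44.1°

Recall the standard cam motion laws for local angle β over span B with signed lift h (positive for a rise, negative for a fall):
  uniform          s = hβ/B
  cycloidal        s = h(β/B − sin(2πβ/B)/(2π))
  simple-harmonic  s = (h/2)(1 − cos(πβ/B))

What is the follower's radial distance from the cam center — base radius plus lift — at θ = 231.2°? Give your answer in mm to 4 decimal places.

seg 1 [0°–137.6°] uniform, h=8: full span → s += 8 → s = 8.0000
seg 2 [137.6°–222.7°] uniform, h=8: full span → s += 8 → s = 16.0000
seg 3 [222.7°–315.9°] simple-harmonic, h=-11: θ=231.2° here. β=8.5, B=93.2. -11/2·(1 − cos(π·0.0912)) = -0.2242 → s = 15.7758
radial distance = base radius + s = 22 + 15.7758 = 37.7758

37.7758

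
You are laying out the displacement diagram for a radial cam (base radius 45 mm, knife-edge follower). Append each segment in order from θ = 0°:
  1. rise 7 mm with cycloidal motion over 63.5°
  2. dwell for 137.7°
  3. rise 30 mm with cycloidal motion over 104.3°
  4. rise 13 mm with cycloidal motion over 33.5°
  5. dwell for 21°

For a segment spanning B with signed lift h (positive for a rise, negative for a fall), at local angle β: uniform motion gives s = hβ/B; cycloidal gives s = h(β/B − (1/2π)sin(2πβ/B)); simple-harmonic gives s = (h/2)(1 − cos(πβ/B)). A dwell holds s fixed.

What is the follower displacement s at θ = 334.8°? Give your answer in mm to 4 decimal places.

seg 1 [0°–63.5°] cycloidal, h=7: full span → s += 7 → s = 7.0000
seg 2 [63.5°–201.2°] dwell: s stays 7.0000
seg 3 [201.2°–305.5°] cycloidal, h=30: full span → s += 30 → s = 37.0000
seg 4 [305.5°–339°] cycloidal, h=13: θ=334.8° here. β=29.3, B=33.5. 13·(0.8746 − sin(2π·0.8746)/(2π)) = 12.8366 → s = 49.8366

49.8366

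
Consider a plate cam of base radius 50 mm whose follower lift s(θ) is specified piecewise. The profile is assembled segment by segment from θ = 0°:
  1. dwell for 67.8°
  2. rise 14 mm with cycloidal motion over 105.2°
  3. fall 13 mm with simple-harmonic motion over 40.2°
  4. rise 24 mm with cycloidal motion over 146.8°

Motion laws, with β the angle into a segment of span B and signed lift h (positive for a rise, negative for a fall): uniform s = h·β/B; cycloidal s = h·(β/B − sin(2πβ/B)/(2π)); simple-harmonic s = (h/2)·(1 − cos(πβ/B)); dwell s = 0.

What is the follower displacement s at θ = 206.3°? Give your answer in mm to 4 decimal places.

seg 1 [0°–67.8°] dwell: s stays 0.0000
seg 2 [67.8°–173°] cycloidal, h=14: full span → s += 14 → s = 14.0000
seg 3 [173°–213.2°] simple-harmonic, h=-13: θ=206.3° here. β=33.3, B=40.2. -13/2·(1 − cos(π·0.8284)) = -12.0777 → s = 1.9223

1.9223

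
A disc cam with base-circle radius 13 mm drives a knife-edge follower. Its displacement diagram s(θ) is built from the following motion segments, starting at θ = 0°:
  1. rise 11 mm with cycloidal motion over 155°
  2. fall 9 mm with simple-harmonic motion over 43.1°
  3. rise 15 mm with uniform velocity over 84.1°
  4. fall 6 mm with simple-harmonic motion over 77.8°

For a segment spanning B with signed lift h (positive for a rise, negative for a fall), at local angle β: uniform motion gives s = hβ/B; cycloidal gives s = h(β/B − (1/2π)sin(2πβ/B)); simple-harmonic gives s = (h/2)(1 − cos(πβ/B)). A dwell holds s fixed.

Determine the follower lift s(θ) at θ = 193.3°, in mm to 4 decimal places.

seg 1 [0°–155°] cycloidal, h=11: full span → s += 11 → s = 11.0000
seg 2 [155°–198.1°] simple-harmonic, h=-9: θ=193.3° here. β=38.3, B=43.1. -9/2·(1 − cos(π·0.8886)) = -8.7274 → s = 2.2726

2.2726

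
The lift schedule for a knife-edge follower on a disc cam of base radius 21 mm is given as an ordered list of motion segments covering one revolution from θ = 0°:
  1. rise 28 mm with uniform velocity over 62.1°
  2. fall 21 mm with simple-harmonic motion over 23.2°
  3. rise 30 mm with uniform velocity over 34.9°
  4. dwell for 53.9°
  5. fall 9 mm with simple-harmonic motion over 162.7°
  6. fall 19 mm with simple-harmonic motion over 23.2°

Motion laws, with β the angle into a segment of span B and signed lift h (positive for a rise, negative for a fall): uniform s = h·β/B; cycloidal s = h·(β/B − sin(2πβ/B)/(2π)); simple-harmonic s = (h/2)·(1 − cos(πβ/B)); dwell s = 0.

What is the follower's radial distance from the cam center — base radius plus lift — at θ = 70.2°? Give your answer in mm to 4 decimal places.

seg 1 [0°–62.1°] uniform, h=28: full span → s += 28 → s = 28.0000
seg 2 [62.1°–85.3°] simple-harmonic, h=-21: θ=70.2° here. β=8.1, B=23.2. -21/2·(1 − cos(π·0.3491)) = -5.7078 → s = 22.2922
radial distance = base radius + s = 21 + 22.2922 = 43.2922

43.2922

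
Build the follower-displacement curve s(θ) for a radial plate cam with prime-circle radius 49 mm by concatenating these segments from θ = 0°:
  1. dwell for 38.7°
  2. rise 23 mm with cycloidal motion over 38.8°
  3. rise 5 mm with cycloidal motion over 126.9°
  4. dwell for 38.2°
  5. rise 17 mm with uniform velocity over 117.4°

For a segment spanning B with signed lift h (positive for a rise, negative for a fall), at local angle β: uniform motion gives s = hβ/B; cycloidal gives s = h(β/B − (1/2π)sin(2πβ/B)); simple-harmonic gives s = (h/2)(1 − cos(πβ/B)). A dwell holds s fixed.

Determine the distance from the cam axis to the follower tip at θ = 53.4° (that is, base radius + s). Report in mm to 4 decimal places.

seg 1 [0°–38.7°] dwell: s stays 0.0000
seg 2 [38.7°–77.5°] cycloidal, h=23: θ=53.4° here. β=14.7, B=38.8. 23·(0.3789 − sin(2π·0.3789)/(2π)) = 6.1891 → s = 6.1891
radial distance = base radius + s = 49 + 6.1891 = 55.1891

55.1891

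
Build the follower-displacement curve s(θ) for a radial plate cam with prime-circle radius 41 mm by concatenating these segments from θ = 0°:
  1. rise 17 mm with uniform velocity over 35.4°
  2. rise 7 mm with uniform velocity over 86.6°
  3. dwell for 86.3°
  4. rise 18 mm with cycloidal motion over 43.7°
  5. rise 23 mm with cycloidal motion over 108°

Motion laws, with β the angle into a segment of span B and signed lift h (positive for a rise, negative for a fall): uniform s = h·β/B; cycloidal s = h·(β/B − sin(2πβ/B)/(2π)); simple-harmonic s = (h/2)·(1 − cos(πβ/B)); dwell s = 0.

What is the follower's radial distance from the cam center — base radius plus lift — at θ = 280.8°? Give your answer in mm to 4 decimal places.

seg 1 [0°–35.4°] uniform, h=17: full span → s += 17 → s = 17.0000
seg 2 [35.4°–122°] uniform, h=7: full span → s += 7 → s = 24.0000
seg 3 [122°–208.3°] dwell: s stays 24.0000
seg 4 [208.3°–252°] cycloidal, h=18: full span → s += 18 → s = 42.0000
seg 5 [252°–360°] cycloidal, h=23: θ=280.8° here. β=28.8, B=108. 23·(0.2667 − sin(2π·0.2667)/(2π)) = 2.4928 → s = 44.4928
radial distance = base radius + s = 41 + 44.4928 = 85.4928

85.4928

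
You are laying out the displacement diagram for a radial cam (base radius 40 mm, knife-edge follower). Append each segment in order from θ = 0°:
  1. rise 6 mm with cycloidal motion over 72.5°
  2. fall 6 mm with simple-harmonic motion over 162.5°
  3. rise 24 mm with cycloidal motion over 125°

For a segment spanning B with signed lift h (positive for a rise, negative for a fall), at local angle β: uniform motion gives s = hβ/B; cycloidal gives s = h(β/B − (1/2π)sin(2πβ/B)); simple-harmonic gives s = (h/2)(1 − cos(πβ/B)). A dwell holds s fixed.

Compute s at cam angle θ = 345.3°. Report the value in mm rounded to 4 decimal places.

seg 1 [0°–72.5°] cycloidal, h=6: full span → s += 6 → s = 6.0000
seg 2 [72.5°–235°] simple-harmonic, h=-6: full span → s += -6 → s = 0.0000
seg 3 [235°–360°] cycloidal, h=24: θ=345.3° here. β=110.3, B=125. 24·(0.8824 − sin(2π·0.8824)/(2π)) = 23.7501 → s = 23.7501

23.7501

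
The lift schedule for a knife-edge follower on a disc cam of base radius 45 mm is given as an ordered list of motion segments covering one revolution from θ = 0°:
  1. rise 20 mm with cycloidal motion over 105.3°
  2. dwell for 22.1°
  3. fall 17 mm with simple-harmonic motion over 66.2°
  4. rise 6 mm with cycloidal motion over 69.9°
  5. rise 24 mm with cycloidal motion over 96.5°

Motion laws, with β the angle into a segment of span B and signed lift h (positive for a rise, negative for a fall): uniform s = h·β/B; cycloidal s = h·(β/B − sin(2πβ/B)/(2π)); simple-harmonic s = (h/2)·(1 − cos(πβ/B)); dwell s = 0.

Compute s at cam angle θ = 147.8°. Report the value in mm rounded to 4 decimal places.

seg 1 [0°–105.3°] cycloidal, h=20: full span → s += 20 → s = 20.0000
seg 2 [105.3°–127.4°] dwell: s stays 20.0000
seg 3 [127.4°–193.6°] simple-harmonic, h=-17: θ=147.8° here. β=20.4, B=66.2. -17/2·(1 − cos(π·0.3082)) = -3.6817 → s = 16.3183

16.3183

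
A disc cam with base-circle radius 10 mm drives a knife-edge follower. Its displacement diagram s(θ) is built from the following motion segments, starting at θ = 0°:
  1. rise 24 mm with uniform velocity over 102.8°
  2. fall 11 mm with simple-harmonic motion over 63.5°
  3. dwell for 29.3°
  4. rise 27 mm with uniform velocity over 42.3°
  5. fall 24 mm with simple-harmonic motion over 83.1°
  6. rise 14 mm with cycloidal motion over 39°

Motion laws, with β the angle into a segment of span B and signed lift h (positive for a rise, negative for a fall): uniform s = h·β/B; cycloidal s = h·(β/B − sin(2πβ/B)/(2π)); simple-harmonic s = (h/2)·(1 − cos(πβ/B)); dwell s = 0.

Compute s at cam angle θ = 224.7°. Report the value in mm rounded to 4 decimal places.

seg 1 [0°–102.8°] uniform, h=24: full span → s += 24 → s = 24.0000
seg 2 [102.8°–166.3°] simple-harmonic, h=-11: full span → s += -11 → s = 13.0000
seg 3 [166.3°–195.6°] dwell: s stays 13.0000
seg 4 [195.6°–237.9°] uniform, h=27: θ=224.7° here. β=29.1, B=42.3. 27·29.1/42.3 = 18.5745 → s = 31.5745

31.5745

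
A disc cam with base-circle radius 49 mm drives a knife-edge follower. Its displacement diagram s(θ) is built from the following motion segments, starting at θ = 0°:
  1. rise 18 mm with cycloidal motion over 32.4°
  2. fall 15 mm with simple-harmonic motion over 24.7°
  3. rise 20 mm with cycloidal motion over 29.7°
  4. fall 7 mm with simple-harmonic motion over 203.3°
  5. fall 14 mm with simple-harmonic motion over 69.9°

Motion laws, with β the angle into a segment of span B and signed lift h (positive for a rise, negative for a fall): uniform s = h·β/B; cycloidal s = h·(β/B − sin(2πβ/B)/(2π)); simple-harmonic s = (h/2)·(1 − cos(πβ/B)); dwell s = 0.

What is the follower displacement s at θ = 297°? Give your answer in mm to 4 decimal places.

seg 1 [0°–32.4°] cycloidal, h=18: full span → s += 18 → s = 18.0000
seg 2 [32.4°–57.1°] simple-harmonic, h=-15: full span → s += -15 → s = 3.0000
seg 3 [57.1°–86.8°] cycloidal, h=20: full span → s += 20 → s = 23.0000
seg 4 [86.8°–290.1°] simple-harmonic, h=-7: full span → s += -7 → s = 16.0000
seg 5 [290.1°–360°] simple-harmonic, h=-14: θ=297° here. β=6.9, B=69.9. -14/2·(1 − cos(π·0.0987)) = -0.3339 → s = 15.6661

15.6661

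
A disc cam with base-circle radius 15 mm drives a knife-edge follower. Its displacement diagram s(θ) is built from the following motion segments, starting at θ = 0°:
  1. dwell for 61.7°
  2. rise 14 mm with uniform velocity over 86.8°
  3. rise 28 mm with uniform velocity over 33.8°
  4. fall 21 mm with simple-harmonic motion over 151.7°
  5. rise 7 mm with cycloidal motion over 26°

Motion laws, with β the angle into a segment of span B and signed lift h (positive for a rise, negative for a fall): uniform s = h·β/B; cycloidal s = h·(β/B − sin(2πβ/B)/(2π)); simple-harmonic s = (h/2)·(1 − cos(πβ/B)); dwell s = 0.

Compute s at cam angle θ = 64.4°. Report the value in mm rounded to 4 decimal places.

seg 1 [0°–61.7°] dwell: s stays 0.0000
seg 2 [61.7°–148.5°] uniform, h=14: θ=64.4° here. β=2.7, B=86.8. 14·2.7/86.8 = 0.4355 → s = 0.4355

0.4355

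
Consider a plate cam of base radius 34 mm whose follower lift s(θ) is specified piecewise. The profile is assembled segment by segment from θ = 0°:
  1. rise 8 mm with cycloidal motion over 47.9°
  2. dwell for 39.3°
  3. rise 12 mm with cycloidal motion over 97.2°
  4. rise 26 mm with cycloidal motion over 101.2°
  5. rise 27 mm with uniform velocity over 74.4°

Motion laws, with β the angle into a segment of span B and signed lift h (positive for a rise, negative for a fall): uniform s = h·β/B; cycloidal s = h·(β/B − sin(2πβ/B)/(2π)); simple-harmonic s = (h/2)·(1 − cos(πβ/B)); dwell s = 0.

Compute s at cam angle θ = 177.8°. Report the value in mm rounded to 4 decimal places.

seg 1 [0°–47.9°] cycloidal, h=8: full span → s += 8 → s = 8.0000
seg 2 [47.9°–87.2°] dwell: s stays 8.0000
seg 3 [87.2°–184.4°] cycloidal, h=12: θ=177.8° here. β=90.6, B=97.2. 12·(0.9321 − sin(2π·0.9321)/(2π)) = 11.9755 → s = 19.9755

19.9755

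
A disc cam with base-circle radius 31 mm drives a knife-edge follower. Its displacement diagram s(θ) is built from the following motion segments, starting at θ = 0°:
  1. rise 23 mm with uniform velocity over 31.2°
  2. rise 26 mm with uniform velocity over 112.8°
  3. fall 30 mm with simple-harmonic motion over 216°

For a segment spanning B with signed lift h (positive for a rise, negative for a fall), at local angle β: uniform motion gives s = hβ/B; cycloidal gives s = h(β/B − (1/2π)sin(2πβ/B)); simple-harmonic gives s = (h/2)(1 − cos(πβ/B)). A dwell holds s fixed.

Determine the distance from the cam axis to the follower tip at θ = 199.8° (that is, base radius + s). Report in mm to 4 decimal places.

seg 1 [0°–31.2°] uniform, h=23: full span → s += 23 → s = 23.0000
seg 2 [31.2°–144°] uniform, h=26: full span → s += 26 → s = 49.0000
seg 3 [144°–360°] simple-harmonic, h=-30: θ=199.8° here. β=55.8, B=216. -30/2·(1 − cos(π·0.2583)) = -4.6747 → s = 44.3253
radial distance = base radius + s = 31 + 44.3253 = 75.3253

75.3253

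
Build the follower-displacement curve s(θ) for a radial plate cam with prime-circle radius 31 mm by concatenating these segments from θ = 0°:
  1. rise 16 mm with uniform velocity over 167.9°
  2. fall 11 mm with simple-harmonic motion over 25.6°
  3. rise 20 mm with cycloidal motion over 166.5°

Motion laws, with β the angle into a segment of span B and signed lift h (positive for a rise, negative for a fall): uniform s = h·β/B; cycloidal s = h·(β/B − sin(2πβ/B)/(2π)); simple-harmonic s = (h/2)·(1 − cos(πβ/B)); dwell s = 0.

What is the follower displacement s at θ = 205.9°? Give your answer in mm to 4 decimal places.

seg 1 [0°–167.9°] uniform, h=16: full span → s += 16 → s = 16.0000
seg 2 [167.9°–193.5°] simple-harmonic, h=-11: full span → s += -11 → s = 5.0000
seg 3 [193.5°–360°] cycloidal, h=20: θ=205.9° here. β=12.4, B=166.5. 20·(0.0745 − sin(2π·0.0745)/(2π)) = 0.0538 → s = 5.0538

5.0538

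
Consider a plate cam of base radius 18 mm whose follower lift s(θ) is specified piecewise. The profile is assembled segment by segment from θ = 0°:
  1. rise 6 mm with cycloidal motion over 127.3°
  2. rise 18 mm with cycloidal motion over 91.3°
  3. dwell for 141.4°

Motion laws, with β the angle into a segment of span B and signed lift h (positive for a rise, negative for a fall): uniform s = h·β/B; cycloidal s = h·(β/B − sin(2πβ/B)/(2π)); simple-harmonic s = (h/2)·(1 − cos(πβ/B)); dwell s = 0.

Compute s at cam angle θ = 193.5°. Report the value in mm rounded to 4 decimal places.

seg 1 [0°–127.3°] cycloidal, h=6: full span → s += 6 → s = 6.0000
seg 2 [127.3°–218.6°] cycloidal, h=18: θ=193.5° here. β=66.2, B=91.3. 18·(0.7251 − sin(2π·0.7251)/(2π)) = 15.8812 → s = 21.8812

21.8812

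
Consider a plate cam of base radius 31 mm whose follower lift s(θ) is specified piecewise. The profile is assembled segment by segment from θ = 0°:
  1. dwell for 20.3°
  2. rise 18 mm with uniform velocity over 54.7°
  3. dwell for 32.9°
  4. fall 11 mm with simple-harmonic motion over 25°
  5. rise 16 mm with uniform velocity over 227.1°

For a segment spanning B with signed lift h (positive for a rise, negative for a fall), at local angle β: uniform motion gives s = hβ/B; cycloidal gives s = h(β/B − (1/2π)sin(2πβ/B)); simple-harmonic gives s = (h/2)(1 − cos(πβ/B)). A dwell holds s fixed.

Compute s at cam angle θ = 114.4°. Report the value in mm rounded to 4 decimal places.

seg 1 [0°–20.3°] dwell: s stays 0.0000
seg 2 [20.3°–75°] uniform, h=18: full span → s += 18 → s = 18.0000
seg 3 [75°–107.9°] dwell: s stays 18.0000
seg 4 [107.9°–132.9°] simple-harmonic, h=-11: θ=114.4° here. β=6.5, B=25. -11/2·(1 − cos(π·0.2600)) = -1.7350 → s = 16.2650

16.2650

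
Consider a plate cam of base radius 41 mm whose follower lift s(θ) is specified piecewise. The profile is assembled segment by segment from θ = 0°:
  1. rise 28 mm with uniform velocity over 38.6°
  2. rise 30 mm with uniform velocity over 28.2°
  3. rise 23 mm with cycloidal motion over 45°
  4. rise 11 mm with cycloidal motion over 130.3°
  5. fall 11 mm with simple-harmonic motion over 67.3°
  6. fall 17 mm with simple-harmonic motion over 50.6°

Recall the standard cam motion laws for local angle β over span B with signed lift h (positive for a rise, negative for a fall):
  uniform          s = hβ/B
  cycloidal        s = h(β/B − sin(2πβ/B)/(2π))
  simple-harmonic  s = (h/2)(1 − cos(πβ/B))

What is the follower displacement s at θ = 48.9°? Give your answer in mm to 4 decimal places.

seg 1 [0°–38.6°] uniform, h=28: full span → s += 28 → s = 28.0000
seg 2 [38.6°–66.8°] uniform, h=30: θ=48.9° here. β=10.3, B=28.2. 30·10.3/28.2 = 10.9574 → s = 38.9574

38.9574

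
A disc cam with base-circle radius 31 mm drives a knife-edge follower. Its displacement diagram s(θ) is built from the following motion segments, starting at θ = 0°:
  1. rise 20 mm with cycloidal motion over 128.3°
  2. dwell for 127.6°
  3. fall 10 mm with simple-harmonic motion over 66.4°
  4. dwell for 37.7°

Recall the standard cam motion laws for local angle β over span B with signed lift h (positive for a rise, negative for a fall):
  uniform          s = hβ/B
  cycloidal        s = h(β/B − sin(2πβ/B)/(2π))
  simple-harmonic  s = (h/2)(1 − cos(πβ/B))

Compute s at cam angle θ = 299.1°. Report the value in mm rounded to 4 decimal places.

seg 1 [0°–128.3°] cycloidal, h=20: full span → s += 20 → s = 20.0000
seg 2 [128.3°–255.9°] dwell: s stays 20.0000
seg 3 [255.9°–322.3°] simple-harmonic, h=-10: θ=299.1° here. β=43.2, B=66.4. -10/2·(1 − cos(π·0.6506)) = -7.2784 → s = 12.7216

12.7216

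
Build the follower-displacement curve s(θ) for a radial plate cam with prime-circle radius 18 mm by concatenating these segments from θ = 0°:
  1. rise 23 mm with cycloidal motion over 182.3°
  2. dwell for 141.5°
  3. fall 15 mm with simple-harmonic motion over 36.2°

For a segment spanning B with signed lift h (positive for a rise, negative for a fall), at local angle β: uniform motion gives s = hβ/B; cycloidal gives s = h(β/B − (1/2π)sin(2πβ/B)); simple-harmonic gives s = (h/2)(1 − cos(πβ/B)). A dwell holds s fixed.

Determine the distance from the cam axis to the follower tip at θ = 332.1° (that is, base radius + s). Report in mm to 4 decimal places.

seg 1 [0°–182.3°] cycloidal, h=23: full span → s += 23 → s = 23.0000
seg 2 [182.3°–323.8°] dwell: s stays 23.0000
seg 3 [323.8°–360°] simple-harmonic, h=-15: θ=332.1° here. β=8.3, B=36.2. -15/2·(1 − cos(π·0.2293)) = -1.8630 → s = 21.1370
radial distance = base radius + s = 18 + 21.1370 = 39.1370

39.1370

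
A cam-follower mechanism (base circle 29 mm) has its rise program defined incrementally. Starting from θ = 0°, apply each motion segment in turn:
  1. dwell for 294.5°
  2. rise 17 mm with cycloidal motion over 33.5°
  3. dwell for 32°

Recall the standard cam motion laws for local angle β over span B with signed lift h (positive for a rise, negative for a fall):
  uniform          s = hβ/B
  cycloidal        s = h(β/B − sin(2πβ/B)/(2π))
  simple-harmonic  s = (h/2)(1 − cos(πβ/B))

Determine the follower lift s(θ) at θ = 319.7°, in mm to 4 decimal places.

seg 1 [0°–294.5°] dwell: s stays 0.0000
seg 2 [294.5°–328°] cycloidal, h=17: θ=319.7° here. β=25.2, B=33.5. 17·(0.7522 − sin(2π·0.7522)/(2π)) = 15.4934 → s = 15.4934

15.4934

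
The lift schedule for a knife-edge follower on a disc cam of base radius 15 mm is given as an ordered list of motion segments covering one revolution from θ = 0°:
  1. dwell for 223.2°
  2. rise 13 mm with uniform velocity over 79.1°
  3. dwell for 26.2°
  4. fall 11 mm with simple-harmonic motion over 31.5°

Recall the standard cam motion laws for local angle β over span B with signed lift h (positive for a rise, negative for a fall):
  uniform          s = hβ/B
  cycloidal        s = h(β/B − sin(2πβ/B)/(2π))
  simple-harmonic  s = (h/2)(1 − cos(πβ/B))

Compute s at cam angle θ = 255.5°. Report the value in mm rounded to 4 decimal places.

seg 1 [0°–223.2°] dwell: s stays 0.0000
seg 2 [223.2°–302.3°] uniform, h=13: θ=255.5° here. β=32.3, B=79.1. 13·32.3/79.1 = 5.3085 → s = 5.3085

5.3085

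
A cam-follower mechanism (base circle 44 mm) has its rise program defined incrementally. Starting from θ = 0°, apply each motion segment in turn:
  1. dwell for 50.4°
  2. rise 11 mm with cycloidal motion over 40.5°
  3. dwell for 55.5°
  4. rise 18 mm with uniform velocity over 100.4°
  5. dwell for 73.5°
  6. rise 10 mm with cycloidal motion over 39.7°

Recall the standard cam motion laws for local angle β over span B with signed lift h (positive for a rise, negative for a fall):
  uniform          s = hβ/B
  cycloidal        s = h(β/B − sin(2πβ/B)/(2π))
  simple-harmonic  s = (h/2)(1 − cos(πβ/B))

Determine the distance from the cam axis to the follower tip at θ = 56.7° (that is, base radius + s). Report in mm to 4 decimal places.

seg 1 [0°–50.4°] dwell: s stays 0.0000
seg 2 [50.4°–90.9°] cycloidal, h=11: θ=56.7° here. β=6.3, B=40.5. 11·(0.1556 − sin(2π·0.1556)/(2π)) = 0.2597 → s = 0.2597
radial distance = base radius + s = 44 + 0.2597 = 44.2597

44.2597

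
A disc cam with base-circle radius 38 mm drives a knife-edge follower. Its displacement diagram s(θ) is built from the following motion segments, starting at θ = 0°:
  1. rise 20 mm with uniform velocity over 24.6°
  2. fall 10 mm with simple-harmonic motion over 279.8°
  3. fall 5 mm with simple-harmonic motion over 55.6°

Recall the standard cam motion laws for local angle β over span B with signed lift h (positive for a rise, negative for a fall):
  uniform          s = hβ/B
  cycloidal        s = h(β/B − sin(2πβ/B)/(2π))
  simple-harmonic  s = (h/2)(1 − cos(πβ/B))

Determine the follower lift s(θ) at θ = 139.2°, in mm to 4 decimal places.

seg 1 [0°–24.6°] uniform, h=20: full span → s += 20 → s = 20.0000
seg 2 [24.6°–304.4°] simple-harmonic, h=-10: θ=139.2° here. β=114.6, B=279.8. -10/2·(1 − cos(π·0.4096)) = -3.5987 → s = 16.4013

16.4013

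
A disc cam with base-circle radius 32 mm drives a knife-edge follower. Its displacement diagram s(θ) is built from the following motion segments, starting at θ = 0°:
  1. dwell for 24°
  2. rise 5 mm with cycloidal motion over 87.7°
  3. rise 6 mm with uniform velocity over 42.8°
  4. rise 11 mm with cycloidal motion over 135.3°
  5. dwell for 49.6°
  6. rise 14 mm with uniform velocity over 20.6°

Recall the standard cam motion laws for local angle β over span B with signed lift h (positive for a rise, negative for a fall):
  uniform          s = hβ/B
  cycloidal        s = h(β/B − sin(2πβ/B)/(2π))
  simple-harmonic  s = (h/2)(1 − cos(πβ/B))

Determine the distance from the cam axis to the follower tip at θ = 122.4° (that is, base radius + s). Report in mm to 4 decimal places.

seg 1 [0°–24°] dwell: s stays 0.0000
seg 2 [24°–111.7°] cycloidal, h=5: full span → s += 5 → s = 5.0000
seg 3 [111.7°–154.5°] uniform, h=6: θ=122.4° here. β=10.7, B=42.8. 6·10.7/42.8 = 1.5000 → s = 6.5000
radial distance = base radius + s = 32 + 6.5000 = 38.5000

38.5000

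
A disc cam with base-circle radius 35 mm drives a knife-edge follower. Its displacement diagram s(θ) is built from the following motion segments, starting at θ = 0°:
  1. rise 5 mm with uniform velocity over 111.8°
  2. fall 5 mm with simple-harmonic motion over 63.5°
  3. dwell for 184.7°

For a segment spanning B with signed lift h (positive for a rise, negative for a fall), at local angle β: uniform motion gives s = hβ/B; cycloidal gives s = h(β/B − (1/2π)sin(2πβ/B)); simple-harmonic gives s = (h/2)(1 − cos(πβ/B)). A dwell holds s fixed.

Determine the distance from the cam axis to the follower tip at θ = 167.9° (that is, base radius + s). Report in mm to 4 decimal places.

seg 1 [0°–111.8°] uniform, h=5: full span → s += 5 → s = 5.0000
seg 2 [111.8°–175.3°] simple-harmonic, h=-5: θ=167.9° here. β=56.1, B=63.5. -5/2·(1 − cos(π·0.8835)) = -4.8343 → s = 0.1657
radial distance = base radius + s = 35 + 0.1657 = 35.1657

35.1657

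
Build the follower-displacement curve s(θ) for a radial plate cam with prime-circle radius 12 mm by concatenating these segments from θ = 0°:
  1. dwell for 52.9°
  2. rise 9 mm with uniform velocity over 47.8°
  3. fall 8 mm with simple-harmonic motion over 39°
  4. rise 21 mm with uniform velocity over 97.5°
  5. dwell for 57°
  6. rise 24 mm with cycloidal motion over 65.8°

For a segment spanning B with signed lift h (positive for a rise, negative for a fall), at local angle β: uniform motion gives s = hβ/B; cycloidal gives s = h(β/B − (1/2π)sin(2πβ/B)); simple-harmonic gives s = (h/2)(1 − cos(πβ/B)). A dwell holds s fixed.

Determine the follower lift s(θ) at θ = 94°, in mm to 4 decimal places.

seg 1 [0°–52.9°] dwell: s stays 0.0000
seg 2 [52.9°–100.7°] uniform, h=9: θ=94° here. β=41.1, B=47.8. 9·41.1/47.8 = 7.7385 → s = 7.7385

7.7385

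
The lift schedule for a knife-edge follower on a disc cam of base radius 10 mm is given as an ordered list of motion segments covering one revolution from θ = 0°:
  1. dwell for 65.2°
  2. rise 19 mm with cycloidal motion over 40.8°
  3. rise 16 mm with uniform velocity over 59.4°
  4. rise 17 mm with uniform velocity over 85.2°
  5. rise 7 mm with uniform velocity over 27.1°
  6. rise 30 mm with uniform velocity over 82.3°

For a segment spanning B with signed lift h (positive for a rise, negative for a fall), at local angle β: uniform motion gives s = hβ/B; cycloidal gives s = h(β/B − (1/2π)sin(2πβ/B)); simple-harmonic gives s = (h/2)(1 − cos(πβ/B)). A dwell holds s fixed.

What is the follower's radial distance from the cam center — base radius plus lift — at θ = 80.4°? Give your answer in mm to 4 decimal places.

seg 1 [0°–65.2°] dwell: s stays 0.0000
seg 2 [65.2°–106°] cycloidal, h=19: θ=80.4° here. β=15.2, B=40.8. 19·(0.3725 − sin(2π·0.3725)/(2π)) = 4.9075 → s = 4.9075
radial distance = base radius + s = 10 + 4.9075 = 14.9075

14.9075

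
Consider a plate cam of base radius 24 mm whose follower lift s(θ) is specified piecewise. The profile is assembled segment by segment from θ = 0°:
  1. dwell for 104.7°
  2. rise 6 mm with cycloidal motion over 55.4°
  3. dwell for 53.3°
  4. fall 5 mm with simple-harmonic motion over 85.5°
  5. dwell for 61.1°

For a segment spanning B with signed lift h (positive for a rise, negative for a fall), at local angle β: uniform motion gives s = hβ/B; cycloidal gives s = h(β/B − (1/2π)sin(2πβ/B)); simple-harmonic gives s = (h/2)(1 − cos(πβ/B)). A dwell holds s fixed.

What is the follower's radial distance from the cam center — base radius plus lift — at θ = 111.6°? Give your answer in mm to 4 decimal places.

seg 1 [0°–104.7°] dwell: s stays 0.0000
seg 2 [104.7°–160.1°] cycloidal, h=6: θ=111.6° here. β=6.9, B=55.4. 6·(0.1245 − sin(2π·0.1245)/(2π)) = 0.0740 → s = 0.0740
radial distance = base radius + s = 24 + 0.0740 = 24.0740

24.0740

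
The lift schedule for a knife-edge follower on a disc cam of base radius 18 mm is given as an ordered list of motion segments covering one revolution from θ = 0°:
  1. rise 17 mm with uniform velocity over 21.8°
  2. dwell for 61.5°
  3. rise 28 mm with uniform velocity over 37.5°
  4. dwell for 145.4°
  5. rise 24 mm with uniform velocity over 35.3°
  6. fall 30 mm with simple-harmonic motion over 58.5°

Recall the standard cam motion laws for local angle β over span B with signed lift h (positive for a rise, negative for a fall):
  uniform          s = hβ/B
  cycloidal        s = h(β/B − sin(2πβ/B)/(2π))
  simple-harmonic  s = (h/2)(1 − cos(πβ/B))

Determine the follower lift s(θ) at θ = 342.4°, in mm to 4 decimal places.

seg 1 [0°–21.8°] uniform, h=17: full span → s += 17 → s = 17.0000
seg 2 [21.8°–83.3°] dwell: s stays 17.0000
seg 3 [83.3°–120.8°] uniform, h=28: full span → s += 28 → s = 45.0000
seg 4 [120.8°–266.2°] dwell: s stays 45.0000
seg 5 [266.2°–301.5°] uniform, h=24: full span → s += 24 → s = 69.0000
seg 6 [301.5°–360°] simple-harmonic, h=-30: θ=342.4° here. β=40.9, B=58.5. -30/2·(1 − cos(π·0.6991)) = -23.7842 → s = 45.2158

45.2158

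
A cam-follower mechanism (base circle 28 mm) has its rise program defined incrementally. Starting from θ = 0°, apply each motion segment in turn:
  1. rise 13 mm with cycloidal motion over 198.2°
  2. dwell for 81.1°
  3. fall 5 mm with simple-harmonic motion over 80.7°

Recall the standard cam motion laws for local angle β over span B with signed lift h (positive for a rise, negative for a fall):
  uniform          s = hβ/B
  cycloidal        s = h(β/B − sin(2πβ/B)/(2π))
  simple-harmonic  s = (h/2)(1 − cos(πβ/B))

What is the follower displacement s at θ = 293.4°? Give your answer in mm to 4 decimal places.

seg 1 [0°–198.2°] cycloidal, h=13: full span → s += 13 → s = 13.0000
seg 2 [198.2°–279.3°] dwell: s stays 13.0000
seg 3 [279.3°–360°] simple-harmonic, h=-5: θ=293.4° here. β=14.1, B=80.7. -5/2·(1 − cos(π·0.1747)) = -0.3673 → s = 12.6327

12.6327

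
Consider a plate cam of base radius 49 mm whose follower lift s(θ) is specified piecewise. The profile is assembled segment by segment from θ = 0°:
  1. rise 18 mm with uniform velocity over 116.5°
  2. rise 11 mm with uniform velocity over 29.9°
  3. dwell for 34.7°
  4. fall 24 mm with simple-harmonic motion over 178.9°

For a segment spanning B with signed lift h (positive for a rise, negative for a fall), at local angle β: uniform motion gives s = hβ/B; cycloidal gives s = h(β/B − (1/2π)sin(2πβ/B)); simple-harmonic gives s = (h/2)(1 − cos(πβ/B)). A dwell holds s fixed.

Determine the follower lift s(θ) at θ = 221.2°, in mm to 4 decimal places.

seg 1 [0°–116.5°] uniform, h=18: full span → s += 18 → s = 18.0000
seg 2 [116.5°–146.4°] uniform, h=11: full span → s += 11 → s = 29.0000
seg 3 [146.4°–181.1°] dwell: s stays 29.0000
seg 4 [181.1°–360°] simple-harmonic, h=-24: θ=221.2° here. β=40.1, B=178.9. -24/2·(1 − cos(π·0.2241)) = -2.8543 → s = 26.1457

26.1457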